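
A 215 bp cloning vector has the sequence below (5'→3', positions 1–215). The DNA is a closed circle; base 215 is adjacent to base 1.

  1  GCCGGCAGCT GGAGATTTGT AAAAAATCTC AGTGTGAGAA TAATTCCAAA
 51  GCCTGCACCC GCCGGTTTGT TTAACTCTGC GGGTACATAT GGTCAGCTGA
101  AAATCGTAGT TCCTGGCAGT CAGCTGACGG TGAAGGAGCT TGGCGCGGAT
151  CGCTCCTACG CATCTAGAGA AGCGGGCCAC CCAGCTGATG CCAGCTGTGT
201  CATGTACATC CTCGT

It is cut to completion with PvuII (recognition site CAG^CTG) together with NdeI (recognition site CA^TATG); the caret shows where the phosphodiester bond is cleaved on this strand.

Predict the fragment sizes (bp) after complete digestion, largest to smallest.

79, 61, 29, 27, 10, 9 bp

PvuII sites (CAGCTG) start at positions 6, 94, 121, 182, 192.
PvuII cuts after base 3 of each site, so after positions 8, 96, 123, 184, 194.
The NdeI site (CATATG) starts at position 86.
NdeI cuts after base 2 of each site, so after position 87.
Combined cut positions: 8, 87, 96, 123, 184, 194.
Circular molecule, 6 cuts → 6 fragments:
  9–87 → 79 bp
  88–96 → 9 bp
  97–123 → 27 bp
  124–184 → 61 bp
  185–194 → 10 bp
  195–215 then 1–8 → 21 + 8 = 29 bp
Sorted largest to smallest: 79, 61, 29, 27, 10, 9 bp.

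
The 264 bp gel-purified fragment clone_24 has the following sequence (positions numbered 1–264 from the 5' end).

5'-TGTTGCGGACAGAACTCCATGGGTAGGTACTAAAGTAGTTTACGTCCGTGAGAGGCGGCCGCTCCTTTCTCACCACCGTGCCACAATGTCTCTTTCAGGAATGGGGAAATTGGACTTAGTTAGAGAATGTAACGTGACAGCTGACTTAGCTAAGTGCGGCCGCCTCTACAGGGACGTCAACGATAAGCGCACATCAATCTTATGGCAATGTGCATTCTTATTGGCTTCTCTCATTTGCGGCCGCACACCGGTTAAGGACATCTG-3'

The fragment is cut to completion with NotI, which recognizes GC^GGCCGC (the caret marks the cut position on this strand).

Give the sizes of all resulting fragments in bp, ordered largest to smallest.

NotI sites (GCGGCCGC) start at positions 55, 156, 237.
NotI cuts after base 2 of each site, so after positions 56, 157, 238.
Linear molecule, 3 cuts → 4 fragments:
  1–56 → 56 bp
  57–157 → 101 bp
  158–238 → 81 bp
  239–264 → 26 bp
Sorted largest to smallest: 101, 81, 56, 26 bp.

101, 81, 56, 26 bp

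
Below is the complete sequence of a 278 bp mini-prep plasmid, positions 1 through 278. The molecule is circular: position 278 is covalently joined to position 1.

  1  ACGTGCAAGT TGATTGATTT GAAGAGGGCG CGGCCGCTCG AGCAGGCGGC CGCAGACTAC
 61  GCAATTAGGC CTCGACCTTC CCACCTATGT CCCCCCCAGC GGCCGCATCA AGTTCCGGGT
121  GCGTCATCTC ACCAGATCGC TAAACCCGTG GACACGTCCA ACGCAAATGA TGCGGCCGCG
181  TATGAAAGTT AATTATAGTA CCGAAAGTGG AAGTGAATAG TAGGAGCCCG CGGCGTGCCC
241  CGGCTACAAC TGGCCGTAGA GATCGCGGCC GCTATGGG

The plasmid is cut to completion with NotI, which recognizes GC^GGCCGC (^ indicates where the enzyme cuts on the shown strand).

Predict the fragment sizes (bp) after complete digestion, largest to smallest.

93, 73, 53, 43, 16 bp

NotI sites (GCGGCCGC) start at positions 30, 46, 99, 172, 265.
NotI cuts after base 2 of each site, so after positions 31, 47, 100, 173, 266.
Circular molecule, 5 cuts → 5 fragments:
  32–47 → 16 bp
  48–100 → 53 bp
  101–173 → 73 bp
  174–266 → 93 bp
  267–278 then 1–31 → 12 + 31 = 43 bp
Sorted largest to smallest: 93, 73, 53, 43, 16 bp.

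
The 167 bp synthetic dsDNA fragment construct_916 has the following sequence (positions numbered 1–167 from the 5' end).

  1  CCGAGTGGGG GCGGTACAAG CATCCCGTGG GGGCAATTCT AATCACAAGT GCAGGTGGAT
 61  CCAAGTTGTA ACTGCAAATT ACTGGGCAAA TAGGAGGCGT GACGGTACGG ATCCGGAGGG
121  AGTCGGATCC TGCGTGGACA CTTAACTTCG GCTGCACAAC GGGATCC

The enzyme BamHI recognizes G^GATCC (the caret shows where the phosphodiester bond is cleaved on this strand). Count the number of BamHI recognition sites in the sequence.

GGATCC occurs starting at positions 57, 109, 125, 162.
BamHI cuts at 4 sites.

4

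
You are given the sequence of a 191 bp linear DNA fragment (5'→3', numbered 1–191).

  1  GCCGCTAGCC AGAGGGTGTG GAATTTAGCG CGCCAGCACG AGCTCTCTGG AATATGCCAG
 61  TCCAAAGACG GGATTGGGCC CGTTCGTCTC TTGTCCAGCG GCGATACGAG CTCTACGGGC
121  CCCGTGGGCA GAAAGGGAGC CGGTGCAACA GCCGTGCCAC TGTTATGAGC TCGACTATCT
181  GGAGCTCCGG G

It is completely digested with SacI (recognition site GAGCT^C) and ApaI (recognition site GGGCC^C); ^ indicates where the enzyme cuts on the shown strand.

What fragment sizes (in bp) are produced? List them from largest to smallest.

SacI sites (GAGCTC) start at positions 40, 108, 167, 182.
SacI cuts after base 5 of each site (before the last base), so after positions 44, 112, 171, 186.
ApaI sites (GGGCCC) start at positions 76, 117.
ApaI cuts after base 5 of each site (before the last base), so after positions 80, 121.
Combined cut positions: 44, 80, 112, 121, 171, 186.
Linear molecule, 6 cuts → 7 fragments:
  1–44 → 44 bp
  45–80 → 36 bp
  81–112 → 32 bp
  113–121 → 9 bp
  122–171 → 50 bp
  172–186 → 15 bp
  187–191 → 5 bp
Sorted largest to smallest: 50, 44, 36, 32, 15, 9, 5 bp.

50, 44, 36, 32, 15, 9, 5 bp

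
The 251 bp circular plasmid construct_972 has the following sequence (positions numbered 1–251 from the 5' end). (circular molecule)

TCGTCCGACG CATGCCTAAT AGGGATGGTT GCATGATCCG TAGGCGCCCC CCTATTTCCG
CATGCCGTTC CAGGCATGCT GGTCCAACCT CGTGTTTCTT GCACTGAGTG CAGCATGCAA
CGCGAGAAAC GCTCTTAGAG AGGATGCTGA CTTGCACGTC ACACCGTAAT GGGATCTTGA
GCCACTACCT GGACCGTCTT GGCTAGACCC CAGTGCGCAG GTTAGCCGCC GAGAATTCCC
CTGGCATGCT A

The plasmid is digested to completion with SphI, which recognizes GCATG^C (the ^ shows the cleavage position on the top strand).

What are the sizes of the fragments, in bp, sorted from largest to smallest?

131, 50, 39, 17, 14 bp

SphI sites (GCATGC) start at positions 10, 60, 74, 113, 244.
SphI cuts after base 5 of each site (before the last base), so after positions 14, 64, 78, 117, 248.
Circular molecule, 5 cuts → 5 fragments:
  15–64 → 50 bp
  65–78 → 14 bp
  79–117 → 39 bp
  118–248 → 131 bp
  249–251 then 1–14 → 3 + 14 = 17 bp
Sorted largest to smallest: 131, 50, 39, 17, 14 bp.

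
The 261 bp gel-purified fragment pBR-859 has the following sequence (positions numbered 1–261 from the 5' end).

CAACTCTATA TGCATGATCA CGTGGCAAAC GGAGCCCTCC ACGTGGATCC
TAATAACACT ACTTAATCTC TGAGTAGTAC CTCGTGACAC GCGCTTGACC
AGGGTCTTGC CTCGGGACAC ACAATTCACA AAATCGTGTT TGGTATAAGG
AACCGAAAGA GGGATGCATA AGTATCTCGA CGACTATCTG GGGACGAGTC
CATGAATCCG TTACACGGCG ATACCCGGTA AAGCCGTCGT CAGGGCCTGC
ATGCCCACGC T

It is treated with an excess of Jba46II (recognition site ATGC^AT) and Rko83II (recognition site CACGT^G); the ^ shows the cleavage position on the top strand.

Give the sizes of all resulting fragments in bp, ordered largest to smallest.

123, 94, 21, 13, 10 bp

Jba46II sites (ATGCAT) start at positions 10, 164.
Jba46II cuts after base 4 of each site, so after positions 13, 167.
Rko83II sites (CACGTG) start at positions 19, 40.
Rko83II cuts after base 5 of each site (before the last base), so after positions 23, 44.
Combined cut positions: 13, 23, 44, 167.
Linear molecule, 4 cuts → 5 fragments:
  1–13 → 13 bp
  14–23 → 10 bp
  24–44 → 21 bp
  45–167 → 123 bp
  168–261 → 94 bp
Sorted largest to smallest: 123, 94, 21, 13, 10 bp.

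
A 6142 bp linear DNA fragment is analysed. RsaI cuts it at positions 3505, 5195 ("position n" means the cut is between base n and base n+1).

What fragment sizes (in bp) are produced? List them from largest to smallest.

3505, 1690, 947 bp

Linear molecule, 2 cuts → 3 fragments:
  3505 − 0 = 3505 bp
  5195 − 3505 = 1690 bp
  6142 − 5195 = 947 bp
Sorted largest to smallest: 3505, 1690, 947 bp.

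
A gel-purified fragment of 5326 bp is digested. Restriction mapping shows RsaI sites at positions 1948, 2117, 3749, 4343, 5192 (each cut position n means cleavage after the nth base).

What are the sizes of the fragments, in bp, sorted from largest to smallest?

Linear molecule, 5 cuts → 6 fragments:
  1948 − 0 = 1948 bp
  2117 − 1948 = 169 bp
  3749 − 2117 = 1632 bp
  4343 − 3749 = 594 bp
  5192 − 4343 = 849 bp
  5326 − 5192 = 134 bp
Sorted largest to smallest: 1948, 1632, 849, 594, 169, 134 bp.

1948, 1632, 849, 594, 169, 134 bp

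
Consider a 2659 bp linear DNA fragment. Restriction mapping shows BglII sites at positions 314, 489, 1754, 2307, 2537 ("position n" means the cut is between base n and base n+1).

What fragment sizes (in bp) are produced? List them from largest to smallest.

Linear molecule, 5 cuts → 6 fragments:
  314 − 0 = 314 bp
  489 − 314 = 175 bp
  1754 − 489 = 1265 bp
  2307 − 1754 = 553 bp
  2537 − 2307 = 230 bp
  2659 − 2537 = 122 bp
Sorted largest to smallest: 1265, 553, 314, 230, 175, 122 bp.

1265, 553, 314, 230, 175, 122 bp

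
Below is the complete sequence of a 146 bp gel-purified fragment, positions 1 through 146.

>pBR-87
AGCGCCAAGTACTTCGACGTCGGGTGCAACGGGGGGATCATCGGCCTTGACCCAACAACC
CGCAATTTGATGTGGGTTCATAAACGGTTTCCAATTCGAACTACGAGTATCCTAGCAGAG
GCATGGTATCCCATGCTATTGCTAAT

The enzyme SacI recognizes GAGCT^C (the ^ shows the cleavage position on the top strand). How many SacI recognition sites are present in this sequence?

0

No occurrence of GAGCTC is present in the sequence.
SacI does not cut: 0 sites.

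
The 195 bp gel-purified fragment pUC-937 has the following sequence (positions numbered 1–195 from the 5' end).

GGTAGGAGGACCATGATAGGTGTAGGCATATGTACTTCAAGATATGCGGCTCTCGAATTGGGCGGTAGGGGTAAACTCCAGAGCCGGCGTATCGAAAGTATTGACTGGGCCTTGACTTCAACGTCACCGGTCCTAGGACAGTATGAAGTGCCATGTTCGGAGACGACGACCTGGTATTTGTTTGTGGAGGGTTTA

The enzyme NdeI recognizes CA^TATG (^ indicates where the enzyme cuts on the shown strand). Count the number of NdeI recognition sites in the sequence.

CATATG occurs starting at position 27.
NdeI cuts at 1 site.

1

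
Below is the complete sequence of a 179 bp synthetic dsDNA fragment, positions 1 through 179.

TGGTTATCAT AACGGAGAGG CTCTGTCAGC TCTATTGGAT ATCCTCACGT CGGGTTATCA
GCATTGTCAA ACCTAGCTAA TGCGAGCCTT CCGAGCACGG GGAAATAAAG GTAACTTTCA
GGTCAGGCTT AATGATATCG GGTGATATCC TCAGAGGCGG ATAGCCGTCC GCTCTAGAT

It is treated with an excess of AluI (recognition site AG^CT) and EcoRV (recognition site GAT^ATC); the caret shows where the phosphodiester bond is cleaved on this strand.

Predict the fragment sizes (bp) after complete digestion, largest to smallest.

60, 36, 33, 29, 11, 10 bp

AluI sites (AGCT) start at positions 28, 75.
AluI cuts after base 2 of each site, so after positions 29, 76.
EcoRV sites (GATATC) start at positions 38, 134, 144.
EcoRV cuts after base 3 of each site, so after positions 40, 136, 146.
Combined cut positions: 29, 40, 76, 136, 146.
Linear molecule, 5 cuts → 6 fragments:
  1–29 → 29 bp
  30–40 → 11 bp
  41–76 → 36 bp
  77–136 → 60 bp
  137–146 → 10 bp
  147–179 → 33 bp
Sorted largest to smallest: 60, 36, 33, 29, 11, 10 bp.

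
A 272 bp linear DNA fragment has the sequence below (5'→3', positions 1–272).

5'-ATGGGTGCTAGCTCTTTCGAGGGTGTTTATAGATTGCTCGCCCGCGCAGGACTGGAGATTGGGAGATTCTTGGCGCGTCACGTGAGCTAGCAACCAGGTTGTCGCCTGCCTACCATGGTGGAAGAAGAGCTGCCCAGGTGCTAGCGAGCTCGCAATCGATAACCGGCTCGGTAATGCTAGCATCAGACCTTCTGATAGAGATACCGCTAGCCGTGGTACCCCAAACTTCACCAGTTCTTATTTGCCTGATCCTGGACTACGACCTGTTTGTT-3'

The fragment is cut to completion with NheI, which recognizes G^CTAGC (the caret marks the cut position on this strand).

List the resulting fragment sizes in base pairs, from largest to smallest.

79, 66, 54, 36, 30, 7 bp

NheI sites (GCTAGC) start at positions 7, 86, 140, 176, 206.
NheI cuts after the first base of each site, so after positions 7, 86, 140, 176, 206.
Linear molecule, 5 cuts → 6 fragments:
  1–7 → 7 bp
  8–86 → 79 bp
  87–140 → 54 bp
  141–176 → 36 bp
  177–206 → 30 bp
  207–272 → 66 bp
Sorted largest to smallest: 79, 66, 54, 36, 30, 7 bp.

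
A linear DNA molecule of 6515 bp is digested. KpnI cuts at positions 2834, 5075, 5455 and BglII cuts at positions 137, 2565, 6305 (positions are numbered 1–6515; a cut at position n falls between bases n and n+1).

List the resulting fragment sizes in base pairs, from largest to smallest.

2428, 2241, 850, 380, 269, 210, 137 bp

Combined cut positions (sorted): 137, 2565, 2834, 5075, 5455, 6305.
Linear molecule, 6 cuts → 7 fragments:
  137 − 0 = 137 bp
  2565 − 137 = 2428 bp
  2834 − 2565 = 269 bp
  5075 − 2834 = 2241 bp
  5455 − 5075 = 380 bp
  6305 − 5455 = 850 bp
  6515 − 6305 = 210 bp
Sorted largest to smallest: 2428, 2241, 850, 380, 269, 210, 137 bp.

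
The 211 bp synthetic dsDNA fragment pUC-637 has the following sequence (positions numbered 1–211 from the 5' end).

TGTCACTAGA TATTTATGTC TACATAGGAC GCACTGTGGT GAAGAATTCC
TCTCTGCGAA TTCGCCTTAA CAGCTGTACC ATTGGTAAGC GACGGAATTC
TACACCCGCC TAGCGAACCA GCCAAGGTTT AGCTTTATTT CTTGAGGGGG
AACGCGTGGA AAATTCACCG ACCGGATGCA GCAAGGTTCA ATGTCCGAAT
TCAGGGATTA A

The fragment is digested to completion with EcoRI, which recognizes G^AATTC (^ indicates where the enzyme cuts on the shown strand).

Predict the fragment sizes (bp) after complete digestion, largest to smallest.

102, 44, 37, 14, 14 bp

EcoRI sites (GAATTC) start at positions 44, 58, 95, 197.
EcoRI cuts after the first base of each site, so after positions 44, 58, 95, 197.
Linear molecule, 4 cuts → 5 fragments:
  1–44 → 44 bp
  45–58 → 14 bp
  59–95 → 37 bp
  96–197 → 102 bp
  198–211 → 14 bp
Sorted largest to smallest: 102, 44, 37, 14, 14 bp.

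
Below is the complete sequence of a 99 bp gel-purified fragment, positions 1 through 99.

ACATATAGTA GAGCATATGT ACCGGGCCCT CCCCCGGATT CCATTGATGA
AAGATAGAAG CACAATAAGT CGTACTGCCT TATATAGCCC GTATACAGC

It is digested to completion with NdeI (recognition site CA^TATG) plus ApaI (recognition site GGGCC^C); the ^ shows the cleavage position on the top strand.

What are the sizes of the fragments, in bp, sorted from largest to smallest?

The NdeI site (CATATG) starts at position 14.
NdeI cuts after base 2 of each site, so after position 15.
The ApaI site (GGGCCC) starts at position 24.
ApaI cuts after base 5 of each site (before the last base), so after position 28.
Combined cut positions: 15, 28.
Linear molecule, 2 cuts → 3 fragments:
  1–15 → 15 bp
  16–28 → 13 bp
  29–99 → 71 bp
Sorted largest to smallest: 71, 15, 13 bp.

71, 15, 13 bp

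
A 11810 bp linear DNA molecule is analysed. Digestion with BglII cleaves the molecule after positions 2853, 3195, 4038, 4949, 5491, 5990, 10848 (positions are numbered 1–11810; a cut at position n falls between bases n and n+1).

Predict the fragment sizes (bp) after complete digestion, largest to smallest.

Linear molecule, 7 cuts → 8 fragments:
  2853 − 0 = 2853 bp
  3195 − 2853 = 342 bp
  4038 − 3195 = 843 bp
  4949 − 4038 = 911 bp
  5491 − 4949 = 542 bp
  5990 − 5491 = 499 bp
  10848 − 5990 = 4858 bp
  11810 − 10848 = 962 bp
Sorted largest to smallest: 4858, 2853, 962, 911, 843, 542, 499, 342 bp.

4858, 2853, 962, 911, 843, 542, 499, 342 bp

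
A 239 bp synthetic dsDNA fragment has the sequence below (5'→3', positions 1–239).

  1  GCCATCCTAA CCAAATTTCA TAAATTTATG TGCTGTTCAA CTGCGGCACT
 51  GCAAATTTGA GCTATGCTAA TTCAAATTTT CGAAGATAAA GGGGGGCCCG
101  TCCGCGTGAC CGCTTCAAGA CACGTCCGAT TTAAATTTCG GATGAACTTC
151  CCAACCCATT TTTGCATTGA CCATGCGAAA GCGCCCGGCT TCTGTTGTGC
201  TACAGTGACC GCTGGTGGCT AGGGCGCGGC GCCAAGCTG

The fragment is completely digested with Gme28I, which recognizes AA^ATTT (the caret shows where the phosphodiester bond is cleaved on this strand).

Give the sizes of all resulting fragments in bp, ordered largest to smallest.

Gme28I sites (AAATTT) start at positions 13, 22, 53, 74, 133.
Gme28I cuts after base 2 of each site, so after positions 14, 23, 54, 75, 134.
Linear molecule, 5 cuts → 6 fragments:
  1–14 → 14 bp
  15–23 → 9 bp
  24–54 → 31 bp
  55–75 → 21 bp
  76–134 → 59 bp
  135–239 → 105 bp
Sorted largest to smallest: 105, 59, 31, 21, 14, 9 bp.

105, 59, 31, 21, 14, 9 bp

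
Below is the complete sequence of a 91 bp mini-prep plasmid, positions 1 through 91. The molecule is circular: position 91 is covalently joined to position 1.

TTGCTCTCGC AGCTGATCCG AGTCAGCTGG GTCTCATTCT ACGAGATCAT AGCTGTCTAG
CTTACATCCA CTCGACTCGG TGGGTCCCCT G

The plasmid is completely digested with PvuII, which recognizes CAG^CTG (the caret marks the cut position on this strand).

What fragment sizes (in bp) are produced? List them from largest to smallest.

77, 14 bp

PvuII sites (CAGCTG) start at positions 10, 24.
PvuII cuts after base 3 of each site, so after positions 12, 26.
Circular molecule, 2 cuts → 2 fragments:
  13–26 → 14 bp
  27–91 then 1–12 → 65 + 12 = 77 bp
Sorted largest to smallest: 77, 14 bp.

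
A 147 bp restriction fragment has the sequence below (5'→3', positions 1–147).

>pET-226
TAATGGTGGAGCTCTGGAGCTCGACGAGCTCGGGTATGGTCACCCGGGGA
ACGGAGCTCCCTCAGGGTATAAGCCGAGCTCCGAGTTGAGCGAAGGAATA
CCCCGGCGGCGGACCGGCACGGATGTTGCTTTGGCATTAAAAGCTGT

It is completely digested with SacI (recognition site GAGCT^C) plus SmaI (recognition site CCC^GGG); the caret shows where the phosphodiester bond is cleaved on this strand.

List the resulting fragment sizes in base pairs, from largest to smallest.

SacI sites (GAGCTC) start at positions 9, 17, 26, 54, 76.
SacI cuts after base 5 of each site (before the last base), so after positions 13, 21, 30, 58, 80.
The SmaI site (CCCGGG) starts at position 43.
SmaI cuts after base 3 of each site, so after position 45.
Combined cut positions: 13, 21, 30, 45, 58, 80.
Linear molecule, 6 cuts → 7 fragments:
  1–13 → 13 bp
  14–21 → 8 bp
  22–30 → 9 bp
  31–45 → 15 bp
  46–58 → 13 bp
  59–80 → 22 bp
  81–147 → 67 bp
Sorted largest to smallest: 67, 22, 15, 13, 13, 9, 8 bp.

67, 22, 15, 13, 13, 9, 8 bp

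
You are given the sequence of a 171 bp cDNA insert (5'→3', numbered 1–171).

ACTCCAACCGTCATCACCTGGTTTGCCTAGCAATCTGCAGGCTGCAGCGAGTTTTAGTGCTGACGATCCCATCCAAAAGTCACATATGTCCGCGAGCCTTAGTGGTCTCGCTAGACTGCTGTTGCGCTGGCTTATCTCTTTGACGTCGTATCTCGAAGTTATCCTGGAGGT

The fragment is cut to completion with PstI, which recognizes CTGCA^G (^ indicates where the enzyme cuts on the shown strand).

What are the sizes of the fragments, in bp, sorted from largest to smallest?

PstI sites (CTGCAG) start at positions 35, 42.
PstI cuts after base 5 of each site (before the last base), so after positions 39, 46.
Linear molecule, 2 cuts → 3 fragments:
  1–39 → 39 bp
  40–46 → 7 bp
  47–171 → 125 bp
Sorted largest to smallest: 125, 39, 7 bp.

125, 39, 7 bp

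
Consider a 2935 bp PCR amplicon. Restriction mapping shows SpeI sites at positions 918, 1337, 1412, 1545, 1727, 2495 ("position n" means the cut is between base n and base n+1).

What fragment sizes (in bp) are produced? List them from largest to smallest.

918, 768, 440, 419, 182, 133, 75 bp

Linear molecule, 6 cuts → 7 fragments:
  918 − 0 = 918 bp
  1337 − 918 = 419 bp
  1412 − 1337 = 75 bp
  1545 − 1412 = 133 bp
  1727 − 1545 = 182 bp
  2495 − 1727 = 768 bp
  2935 − 2495 = 440 bp
Sorted largest to smallest: 918, 768, 440, 419, 182, 133, 75 bp.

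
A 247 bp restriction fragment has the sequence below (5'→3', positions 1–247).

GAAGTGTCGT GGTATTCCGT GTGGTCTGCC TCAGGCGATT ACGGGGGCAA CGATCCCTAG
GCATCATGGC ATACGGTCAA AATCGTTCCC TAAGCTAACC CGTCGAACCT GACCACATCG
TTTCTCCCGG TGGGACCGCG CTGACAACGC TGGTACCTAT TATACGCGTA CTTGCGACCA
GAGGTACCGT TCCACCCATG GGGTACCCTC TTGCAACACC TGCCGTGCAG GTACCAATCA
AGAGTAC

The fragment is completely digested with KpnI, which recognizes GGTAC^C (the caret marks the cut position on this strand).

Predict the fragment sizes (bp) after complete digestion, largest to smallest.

156, 31, 28, 19, 13 bp

KpnI sites (GGTACC) start at positions 152, 183, 202, 230.
KpnI cuts after base 5 of each site (before the last base), so after positions 156, 187, 206, 234.
Linear molecule, 4 cuts → 5 fragments:
  1–156 → 156 bp
  157–187 → 31 bp
  188–206 → 19 bp
  207–234 → 28 bp
  235–247 → 13 bp
Sorted largest to smallest: 156, 31, 28, 19, 13 bp.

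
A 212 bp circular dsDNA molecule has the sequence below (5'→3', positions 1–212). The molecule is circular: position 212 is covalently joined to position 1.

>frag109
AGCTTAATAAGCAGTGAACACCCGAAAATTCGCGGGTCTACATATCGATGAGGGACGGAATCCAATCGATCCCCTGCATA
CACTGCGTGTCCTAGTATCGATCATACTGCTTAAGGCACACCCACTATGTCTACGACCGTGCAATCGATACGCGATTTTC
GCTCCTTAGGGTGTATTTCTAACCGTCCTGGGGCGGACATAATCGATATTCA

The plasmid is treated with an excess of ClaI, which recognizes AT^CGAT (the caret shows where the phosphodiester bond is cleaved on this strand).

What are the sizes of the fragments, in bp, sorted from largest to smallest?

ClaI sites (ATCGAT) start at positions 44, 65, 97, 144, 202.
ClaI cuts after base 2 of each site, so after positions 45, 66, 98, 145, 203.
Circular molecule, 5 cuts → 5 fragments:
  46–66 → 21 bp
  67–98 → 32 bp
  99–145 → 47 bp
  146–203 → 58 bp
  204–212 then 1–45 → 9 + 45 = 54 bp
Sorted largest to smallest: 58, 54, 47, 32, 21 bp.

58, 54, 47, 32, 21 bp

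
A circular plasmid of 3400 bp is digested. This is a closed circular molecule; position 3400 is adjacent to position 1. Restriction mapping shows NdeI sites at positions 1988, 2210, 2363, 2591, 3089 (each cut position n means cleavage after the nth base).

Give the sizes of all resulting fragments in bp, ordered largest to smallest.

Circular molecule, 5 cuts → 5 fragments:
  2210 − 1988 = 222 bp
  2363 − 2210 = 153 bp
  2591 − 2363 = 228 bp
  3089 − 2591 = 498 bp
  wrap: 3400 − 3089 + 1988 = 2299 bp
Sorted largest to smallest: 2299, 498, 228, 222, 153 bp.

2299, 498, 228, 222, 153 bp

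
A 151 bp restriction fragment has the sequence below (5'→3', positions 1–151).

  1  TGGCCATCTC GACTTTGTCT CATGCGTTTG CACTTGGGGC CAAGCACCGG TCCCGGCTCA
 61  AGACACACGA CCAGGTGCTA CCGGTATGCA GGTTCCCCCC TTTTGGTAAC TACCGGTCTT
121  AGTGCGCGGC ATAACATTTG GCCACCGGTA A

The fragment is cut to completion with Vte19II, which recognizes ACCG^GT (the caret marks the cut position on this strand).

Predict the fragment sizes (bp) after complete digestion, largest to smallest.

Vte19II sites (ACCGGT) start at positions 46, 80, 112, 144.
Vte19II cuts after base 4 of each site, so after positions 49, 83, 115, 147.
Linear molecule, 4 cuts → 5 fragments:
  1–49 → 49 bp
  50–83 → 34 bp
  84–115 → 32 bp
  116–147 → 32 bp
  148–151 → 4 bp
Sorted largest to smallest: 49, 34, 32, 32, 4 bp.

49, 34, 32, 32, 4 bp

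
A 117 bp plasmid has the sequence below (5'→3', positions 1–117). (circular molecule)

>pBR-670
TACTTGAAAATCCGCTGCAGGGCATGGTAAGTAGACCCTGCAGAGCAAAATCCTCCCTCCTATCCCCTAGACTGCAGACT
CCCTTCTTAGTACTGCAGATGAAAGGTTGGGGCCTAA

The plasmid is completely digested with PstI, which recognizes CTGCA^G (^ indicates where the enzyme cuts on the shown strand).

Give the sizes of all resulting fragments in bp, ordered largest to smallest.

39, 34, 23, 21 bp

PstI sites (CTGCAG) start at positions 15, 38, 72, 93.
PstI cuts after base 5 of each site (before the last base), so after positions 19, 42, 76, 97.
Circular molecule, 4 cuts → 4 fragments:
  20–42 → 23 bp
  43–76 → 34 bp
  77–97 → 21 bp
  98–117 then 1–19 → 20 + 19 = 39 bp
Sorted largest to smallest: 39, 34, 23, 21 bp.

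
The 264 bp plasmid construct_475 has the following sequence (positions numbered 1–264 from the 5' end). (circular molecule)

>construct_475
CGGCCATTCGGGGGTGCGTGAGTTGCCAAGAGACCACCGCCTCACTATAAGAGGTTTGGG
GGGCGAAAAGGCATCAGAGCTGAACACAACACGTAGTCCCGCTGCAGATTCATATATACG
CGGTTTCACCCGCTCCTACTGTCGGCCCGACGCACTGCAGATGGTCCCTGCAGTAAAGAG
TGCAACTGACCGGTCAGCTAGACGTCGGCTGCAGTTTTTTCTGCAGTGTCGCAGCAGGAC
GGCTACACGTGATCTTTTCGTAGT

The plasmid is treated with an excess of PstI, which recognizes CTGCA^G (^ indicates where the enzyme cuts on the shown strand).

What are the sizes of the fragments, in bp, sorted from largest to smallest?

145, 53, 41, 13, 12 bp

PstI sites (CTGCAG) start at positions 102, 155, 168, 209, 221.
PstI cuts after base 5 of each site (before the last base), so after positions 106, 159, 172, 213, 225.
Circular molecule, 5 cuts → 5 fragments:
  107–159 → 53 bp
  160–172 → 13 bp
  173–213 → 41 bp
  214–225 → 12 bp
  226–264 then 1–106 → 39 + 106 = 145 bp
Sorted largest to smallest: 145, 53, 41, 13, 12 bp.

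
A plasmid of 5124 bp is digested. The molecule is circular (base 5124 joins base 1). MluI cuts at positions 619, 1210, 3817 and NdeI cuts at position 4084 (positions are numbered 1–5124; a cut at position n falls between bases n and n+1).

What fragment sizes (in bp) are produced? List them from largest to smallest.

2607, 1659, 591, 267 bp

Combined cut positions (sorted): 619, 1210, 3817, 4084.
Circular molecule, 4 cuts → 4 fragments:
  1210 − 619 = 591 bp
  3817 − 1210 = 2607 bp
  4084 − 3817 = 267 bp
  wrap: 5124 − 4084 + 619 = 1659 bp
Sorted largest to smallest: 2607, 1659, 591, 267 bp.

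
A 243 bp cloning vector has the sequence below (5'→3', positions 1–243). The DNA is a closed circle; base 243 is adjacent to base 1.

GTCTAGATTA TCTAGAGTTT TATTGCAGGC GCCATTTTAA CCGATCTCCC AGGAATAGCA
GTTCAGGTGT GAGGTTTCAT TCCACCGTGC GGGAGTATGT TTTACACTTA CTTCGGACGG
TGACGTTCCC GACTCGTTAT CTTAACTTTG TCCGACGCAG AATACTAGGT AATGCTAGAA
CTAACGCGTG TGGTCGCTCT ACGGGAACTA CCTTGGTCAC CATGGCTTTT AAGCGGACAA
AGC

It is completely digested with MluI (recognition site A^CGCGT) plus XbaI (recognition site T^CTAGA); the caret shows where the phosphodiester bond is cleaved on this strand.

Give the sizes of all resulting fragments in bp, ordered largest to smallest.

The MluI site (ACGCGT) starts at position 184.
MluI cuts after the first base of each site, so after position 184.
XbaI sites (TCTAGA) start at positions 2, 11.
XbaI cuts after the first base of each site, so after positions 2, 11.
Combined cut positions: 2, 11, 184.
Circular molecule, 3 cuts → 3 fragments:
  3–11 → 9 bp
  12–184 → 173 bp
  185–243 then 1–2 → 59 + 2 = 61 bp
Sorted largest to smallest: 173, 61, 9 bp.

173, 61, 9 bp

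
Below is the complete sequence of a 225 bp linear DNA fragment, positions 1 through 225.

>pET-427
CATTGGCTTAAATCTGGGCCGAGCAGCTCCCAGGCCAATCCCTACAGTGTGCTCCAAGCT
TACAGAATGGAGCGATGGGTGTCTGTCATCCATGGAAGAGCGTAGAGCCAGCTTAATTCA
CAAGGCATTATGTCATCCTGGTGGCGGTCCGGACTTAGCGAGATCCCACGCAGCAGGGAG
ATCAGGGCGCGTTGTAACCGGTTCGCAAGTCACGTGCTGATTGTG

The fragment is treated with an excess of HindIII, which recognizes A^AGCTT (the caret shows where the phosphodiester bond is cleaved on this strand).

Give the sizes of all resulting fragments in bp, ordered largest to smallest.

169, 56 bp

The HindIII site (AAGCTT) starts at position 56.
HindIII cuts after the first base of each site, so after position 56.
Linear molecule, 1 cut → 2 fragments:
  1–56 → 56 bp
  57–225 → 169 bp
Sorted largest to smallest: 169, 56 bp.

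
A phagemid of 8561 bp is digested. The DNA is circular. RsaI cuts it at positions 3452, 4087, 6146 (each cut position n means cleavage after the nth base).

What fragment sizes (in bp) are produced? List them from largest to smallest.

Circular molecule, 3 cuts → 3 fragments:
  4087 − 3452 = 635 bp
  6146 − 4087 = 2059 bp
  wrap: 8561 − 6146 + 3452 = 5867 bp
Sorted largest to smallest: 5867, 2059, 635 bp.

5867, 2059, 635 bp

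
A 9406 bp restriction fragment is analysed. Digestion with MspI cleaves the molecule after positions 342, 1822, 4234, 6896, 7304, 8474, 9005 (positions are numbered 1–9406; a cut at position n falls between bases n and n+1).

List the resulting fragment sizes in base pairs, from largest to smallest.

Linear molecule, 7 cuts → 8 fragments:
  342 − 0 = 342 bp
  1822 − 342 = 1480 bp
  4234 − 1822 = 2412 bp
  6896 − 4234 = 2662 bp
  7304 − 6896 = 408 bp
  8474 − 7304 = 1170 bp
  9005 − 8474 = 531 bp
  9406 − 9005 = 401 bp
Sorted largest to smallest: 2662, 2412, 1480, 1170, 531, 408, 401, 342 bp.

2662, 2412, 1480, 1170, 531, 408, 401, 342 bp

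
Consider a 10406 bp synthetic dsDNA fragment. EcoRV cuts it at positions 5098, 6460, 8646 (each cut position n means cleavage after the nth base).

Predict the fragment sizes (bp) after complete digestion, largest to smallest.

5098, 2186, 1760, 1362 bp

Linear molecule, 3 cuts → 4 fragments:
  5098 − 0 = 5098 bp
  6460 − 5098 = 1362 bp
  8646 − 6460 = 2186 bp
  10406 − 8646 = 1760 bp
Sorted largest to smallest: 5098, 2186, 1760, 1362 bp.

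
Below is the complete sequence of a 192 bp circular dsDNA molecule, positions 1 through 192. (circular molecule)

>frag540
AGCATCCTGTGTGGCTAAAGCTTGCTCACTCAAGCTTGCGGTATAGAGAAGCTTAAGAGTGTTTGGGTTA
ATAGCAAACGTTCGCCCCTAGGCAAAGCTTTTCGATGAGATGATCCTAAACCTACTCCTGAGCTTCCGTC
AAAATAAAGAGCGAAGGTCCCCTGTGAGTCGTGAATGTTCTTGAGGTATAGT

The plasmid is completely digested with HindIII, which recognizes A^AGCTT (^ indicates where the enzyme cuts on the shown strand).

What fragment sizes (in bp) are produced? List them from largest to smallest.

115, 46, 17, 14 bp

HindIII sites (AAGCTT) start at positions 18, 32, 49, 95.
HindIII cuts after the first base of each site, so after positions 18, 32, 49, 95.
Circular molecule, 4 cuts → 4 fragments:
  19–32 → 14 bp
  33–49 → 17 bp
  50–95 → 46 bp
  96–192 then 1–18 → 97 + 18 = 115 bp
Sorted largest to smallest: 115, 46, 17, 14 bp.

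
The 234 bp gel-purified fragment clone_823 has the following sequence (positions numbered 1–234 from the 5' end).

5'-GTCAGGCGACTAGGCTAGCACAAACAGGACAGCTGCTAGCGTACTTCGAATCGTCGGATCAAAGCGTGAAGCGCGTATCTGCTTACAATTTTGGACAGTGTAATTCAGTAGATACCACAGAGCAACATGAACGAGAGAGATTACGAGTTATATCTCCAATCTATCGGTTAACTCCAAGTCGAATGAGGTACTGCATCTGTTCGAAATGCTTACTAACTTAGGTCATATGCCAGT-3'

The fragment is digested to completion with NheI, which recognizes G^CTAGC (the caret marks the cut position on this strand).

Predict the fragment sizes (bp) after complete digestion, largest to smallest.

199, 21, 14 bp

NheI sites (GCTAGC) start at positions 14, 35.
NheI cuts after the first base of each site, so after positions 14, 35.
Linear molecule, 2 cuts → 3 fragments:
  1–14 → 14 bp
  15–35 → 21 bp
  36–234 → 199 bp
Sorted largest to smallest: 199, 21, 14 bp.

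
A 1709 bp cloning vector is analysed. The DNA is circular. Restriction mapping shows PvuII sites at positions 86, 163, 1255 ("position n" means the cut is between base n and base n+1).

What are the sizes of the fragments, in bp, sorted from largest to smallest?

Circular molecule, 3 cuts → 3 fragments:
  163 − 86 = 77 bp
  1255 − 163 = 1092 bp
  wrap: 1709 − 1255 + 86 = 540 bp
Sorted largest to smallest: 1092, 540, 77 bp.

1092, 540, 77 bp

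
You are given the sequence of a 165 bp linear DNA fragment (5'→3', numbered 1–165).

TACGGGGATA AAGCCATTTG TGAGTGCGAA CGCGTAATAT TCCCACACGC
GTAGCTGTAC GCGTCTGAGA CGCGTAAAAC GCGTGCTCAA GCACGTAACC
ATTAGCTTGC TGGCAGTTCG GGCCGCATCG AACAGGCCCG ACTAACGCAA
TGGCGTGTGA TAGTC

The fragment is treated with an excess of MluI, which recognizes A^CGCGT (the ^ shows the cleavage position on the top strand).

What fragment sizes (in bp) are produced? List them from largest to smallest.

MluI sites (ACGCGT) start at positions 30, 47, 59, 70, 79.
MluI cuts after the first base of each site, so after positions 30, 47, 59, 70, 79.
Linear molecule, 5 cuts → 6 fragments:
  1–30 → 30 bp
  31–47 → 17 bp
  48–59 → 12 bp
  60–70 → 11 bp
  71–79 → 9 bp
  80–165 → 86 bp
Sorted largest to smallest: 86, 30, 17, 12, 11, 9 bp.

86, 30, 17, 12, 11, 9 bp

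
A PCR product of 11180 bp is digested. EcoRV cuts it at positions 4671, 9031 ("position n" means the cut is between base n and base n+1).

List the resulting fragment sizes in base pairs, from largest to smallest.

Linear molecule, 2 cuts → 3 fragments:
  4671 − 0 = 4671 bp
  9031 − 4671 = 4360 bp
  11180 − 9031 = 2149 bp
Sorted largest to smallest: 4671, 4360, 2149 bp.

4671, 4360, 2149 bp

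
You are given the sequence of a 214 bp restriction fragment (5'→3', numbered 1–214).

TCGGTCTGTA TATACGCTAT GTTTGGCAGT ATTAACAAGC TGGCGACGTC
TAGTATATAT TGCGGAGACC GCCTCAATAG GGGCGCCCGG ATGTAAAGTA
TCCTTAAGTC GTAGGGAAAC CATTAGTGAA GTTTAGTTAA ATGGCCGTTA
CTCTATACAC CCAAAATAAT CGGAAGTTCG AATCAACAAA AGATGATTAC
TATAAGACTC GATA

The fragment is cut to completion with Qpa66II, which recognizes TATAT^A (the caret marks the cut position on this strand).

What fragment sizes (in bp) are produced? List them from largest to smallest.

156, 45, 13 bp

Qpa66II sites (TATATA) start at positions 9, 54.
Qpa66II cuts after base 5 of each site (before the last base), so after positions 13, 58.
Linear molecule, 2 cuts → 3 fragments:
  1–13 → 13 bp
  14–58 → 45 bp
  59–214 → 156 bp
Sorted largest to smallest: 156, 45, 13 bp.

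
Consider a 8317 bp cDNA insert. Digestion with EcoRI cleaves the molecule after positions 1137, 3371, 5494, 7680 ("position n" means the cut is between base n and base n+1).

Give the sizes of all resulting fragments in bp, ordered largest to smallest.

2234, 2186, 2123, 1137, 637 bp

Linear molecule, 4 cuts → 5 fragments:
  1137 − 0 = 1137 bp
  3371 − 1137 = 2234 bp
  5494 − 3371 = 2123 bp
  7680 − 5494 = 2186 bp
  8317 − 7680 = 637 bp
Sorted largest to smallest: 2234, 2186, 2123, 1137, 637 bp.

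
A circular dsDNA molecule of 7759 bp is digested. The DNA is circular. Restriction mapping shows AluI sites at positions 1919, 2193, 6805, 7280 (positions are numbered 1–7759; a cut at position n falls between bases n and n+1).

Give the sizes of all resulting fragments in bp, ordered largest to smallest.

4612, 2398, 475, 274 bp

Circular molecule, 4 cuts → 4 fragments:
  2193 − 1919 = 274 bp
  6805 − 2193 = 4612 bp
  7280 − 6805 = 475 bp
  wrap: 7759 − 7280 + 1919 = 2398 bp
Sorted largest to smallest: 4612, 2398, 475, 274 bp.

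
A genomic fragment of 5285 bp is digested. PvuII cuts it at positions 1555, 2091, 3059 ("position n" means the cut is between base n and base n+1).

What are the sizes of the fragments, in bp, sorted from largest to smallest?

Linear molecule, 3 cuts → 4 fragments:
  1555 − 0 = 1555 bp
  2091 − 1555 = 536 bp
  3059 − 2091 = 968 bp
  5285 − 3059 = 2226 bp
Sorted largest to smallest: 2226, 1555, 968, 536 bp.

2226, 1555, 968, 536 bp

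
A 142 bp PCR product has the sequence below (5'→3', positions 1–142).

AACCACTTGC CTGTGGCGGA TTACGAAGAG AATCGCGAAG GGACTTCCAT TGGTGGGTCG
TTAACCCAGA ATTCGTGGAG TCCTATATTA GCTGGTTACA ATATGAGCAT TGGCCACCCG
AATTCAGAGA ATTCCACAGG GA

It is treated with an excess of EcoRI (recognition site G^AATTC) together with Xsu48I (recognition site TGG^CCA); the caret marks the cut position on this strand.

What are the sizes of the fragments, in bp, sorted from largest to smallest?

EcoRI sites (GAATTC) start at positions 69, 120, 129.
EcoRI cuts after the first base of each site, so after positions 69, 120, 129.
The Xsu48I site (TGGCCA) starts at position 111.
Xsu48I cuts after base 3 of each site, so after position 113.
Combined cut positions: 69, 113, 120, 129.
Linear molecule, 4 cuts → 5 fragments:
  1–69 → 69 bp
  70–113 → 44 bp
  114–120 → 7 bp
  121–129 → 9 bp
  130–142 → 13 bp
Sorted largest to smallest: 69, 44, 13, 9, 7 bp.

69, 44, 13, 9, 7 bp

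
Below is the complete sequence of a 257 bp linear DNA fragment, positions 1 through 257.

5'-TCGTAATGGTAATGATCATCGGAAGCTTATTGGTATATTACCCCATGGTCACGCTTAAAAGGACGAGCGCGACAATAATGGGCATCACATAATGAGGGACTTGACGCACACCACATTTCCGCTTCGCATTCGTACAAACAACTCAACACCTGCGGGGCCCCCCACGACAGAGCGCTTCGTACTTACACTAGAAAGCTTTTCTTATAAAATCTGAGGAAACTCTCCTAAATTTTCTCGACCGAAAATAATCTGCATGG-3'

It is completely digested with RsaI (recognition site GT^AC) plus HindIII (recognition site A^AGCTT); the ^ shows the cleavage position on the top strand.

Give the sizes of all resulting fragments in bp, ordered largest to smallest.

110, 64, 47, 23, 13 bp

RsaI sites (GTAC) start at positions 132, 179.
RsaI cuts after base 2 of each site, so after positions 133, 180.
HindIII sites (AAGCTT) start at positions 23, 193.
HindIII cuts after the first base of each site, so after positions 23, 193.
Combined cut positions: 23, 133, 180, 193.
Linear molecule, 4 cuts → 5 fragments:
  1–23 → 23 bp
  24–133 → 110 bp
  134–180 → 47 bp
  181–193 → 13 bp
  194–257 → 64 bp
Sorted largest to smallest: 110, 64, 47, 23, 13 bp.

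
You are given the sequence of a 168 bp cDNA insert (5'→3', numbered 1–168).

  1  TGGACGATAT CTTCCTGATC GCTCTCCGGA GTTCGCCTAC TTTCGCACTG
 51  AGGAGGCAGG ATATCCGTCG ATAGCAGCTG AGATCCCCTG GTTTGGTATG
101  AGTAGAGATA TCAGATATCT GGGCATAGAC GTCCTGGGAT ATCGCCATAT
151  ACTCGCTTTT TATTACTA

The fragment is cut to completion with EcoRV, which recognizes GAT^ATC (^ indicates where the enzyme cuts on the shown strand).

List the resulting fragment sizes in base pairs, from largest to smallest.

EcoRV sites (GATATC) start at positions 6, 60, 107, 114, 138.
EcoRV cuts after base 3 of each site, so after positions 8, 62, 109, 116, 140.
Linear molecule, 5 cuts → 6 fragments:
  1–8 → 8 bp
  9–62 → 54 bp
  63–109 → 47 bp
  110–116 → 7 bp
  117–140 → 24 bp
  141–168 → 28 bp
Sorted largest to smallest: 54, 47, 28, 24, 8, 7 bp.

54, 47, 28, 24, 8, 7 bp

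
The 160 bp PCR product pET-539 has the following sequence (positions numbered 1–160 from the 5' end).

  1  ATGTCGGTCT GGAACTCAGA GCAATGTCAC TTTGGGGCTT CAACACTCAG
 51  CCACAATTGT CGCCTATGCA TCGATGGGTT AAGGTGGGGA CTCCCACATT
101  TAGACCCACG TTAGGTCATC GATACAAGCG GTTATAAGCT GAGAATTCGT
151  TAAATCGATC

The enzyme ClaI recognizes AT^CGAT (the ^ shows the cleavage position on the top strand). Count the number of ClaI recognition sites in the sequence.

ATCGAT occurs starting at positions 70, 118, 154.
ClaI cuts at 3 sites.

3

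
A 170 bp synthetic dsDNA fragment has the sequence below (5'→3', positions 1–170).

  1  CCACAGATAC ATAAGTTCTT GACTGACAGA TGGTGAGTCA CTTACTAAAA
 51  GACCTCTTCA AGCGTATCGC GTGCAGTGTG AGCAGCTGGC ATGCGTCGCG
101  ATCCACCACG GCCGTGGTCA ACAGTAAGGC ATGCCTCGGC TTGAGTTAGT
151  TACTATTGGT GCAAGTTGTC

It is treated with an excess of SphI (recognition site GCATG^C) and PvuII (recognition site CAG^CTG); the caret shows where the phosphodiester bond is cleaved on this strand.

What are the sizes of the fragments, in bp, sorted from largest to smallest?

SphI sites (GCATGC) start at positions 89, 129.
SphI cuts after base 5 of each site (before the last base), so after positions 93, 133.
The PvuII site (CAGCTG) starts at position 83.
PvuII cuts after base 3 of each site, so after position 85.
Combined cut positions: 85, 93, 133.
Linear molecule, 3 cuts → 4 fragments:
  1–85 → 85 bp
  86–93 → 8 bp
  94–133 → 40 bp
  134–170 → 37 bp
Sorted largest to smallest: 85, 40, 37, 8 bp.

85, 40, 37, 8 bp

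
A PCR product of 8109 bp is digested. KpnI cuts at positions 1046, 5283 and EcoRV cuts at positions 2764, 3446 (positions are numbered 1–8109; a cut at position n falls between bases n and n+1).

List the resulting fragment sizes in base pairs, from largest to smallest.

2826, 1837, 1718, 1046, 682 bp

Combined cut positions (sorted): 1046, 2764, 3446, 5283.
Linear molecule, 4 cuts → 5 fragments:
  1046 − 0 = 1046 bp
  2764 − 1046 = 1718 bp
  3446 − 2764 = 682 bp
  5283 − 3446 = 1837 bp
  8109 − 5283 = 2826 bp
Sorted largest to smallest: 2826, 1837, 1718, 1046, 682 bp.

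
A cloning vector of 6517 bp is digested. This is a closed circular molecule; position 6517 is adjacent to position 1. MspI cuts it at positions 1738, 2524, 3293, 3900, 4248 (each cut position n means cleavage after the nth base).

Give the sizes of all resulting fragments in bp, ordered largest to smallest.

Circular molecule, 5 cuts → 5 fragments:
  2524 − 1738 = 786 bp
  3293 − 2524 = 769 bp
  3900 − 3293 = 607 bp
  4248 − 3900 = 348 bp
  wrap: 6517 − 4248 + 1738 = 4007 bp
Sorted largest to smallest: 4007, 786, 769, 607, 348 bp.

4007, 786, 769, 607, 348 bp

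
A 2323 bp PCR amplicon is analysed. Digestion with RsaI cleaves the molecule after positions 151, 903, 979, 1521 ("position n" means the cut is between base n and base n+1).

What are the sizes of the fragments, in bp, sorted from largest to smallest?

802, 752, 542, 151, 76 bp

Linear molecule, 4 cuts → 5 fragments:
  151 − 0 = 151 bp
  903 − 151 = 752 bp
  979 − 903 = 76 bp
  1521 − 979 = 542 bp
  2323 − 1521 = 802 bp
Sorted largest to smallest: 802, 752, 542, 151, 76 bp.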